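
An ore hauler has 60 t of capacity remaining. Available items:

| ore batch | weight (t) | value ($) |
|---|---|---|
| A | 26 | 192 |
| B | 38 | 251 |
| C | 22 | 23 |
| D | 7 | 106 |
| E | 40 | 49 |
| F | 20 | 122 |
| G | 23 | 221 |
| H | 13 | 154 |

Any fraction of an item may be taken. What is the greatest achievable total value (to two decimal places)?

606.54

Greedy by value/weight ratio, highest first.
Order: D (106/7=15.14) > H (154/13=11.85) > G (221/23=9.61) > A (192/26=7.38) > B (251/38=6.61) > F (122/20=6.10) > E (49/40=1.23) > C (23/22=1.05)
Fill: take D (7 @ 106) → take H (13 @ 154) → take G (23 @ 221) → take 17/26 of A → 125.54; 60/60 used.
Total value = 606.54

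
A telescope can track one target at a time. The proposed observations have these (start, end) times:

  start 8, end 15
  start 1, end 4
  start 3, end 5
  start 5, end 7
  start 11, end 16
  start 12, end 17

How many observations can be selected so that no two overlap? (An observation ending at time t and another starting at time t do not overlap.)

3

Sort by end time and greedily take each interval whose start is ≥ the last chosen end.
Sorted by end: (1,4)  (3,5)  (5,7)  (8,15)  (11,16)  (12,17)
take (1,4); take (5,7); take (8,15); skip (11,16).
Selected 3 observations.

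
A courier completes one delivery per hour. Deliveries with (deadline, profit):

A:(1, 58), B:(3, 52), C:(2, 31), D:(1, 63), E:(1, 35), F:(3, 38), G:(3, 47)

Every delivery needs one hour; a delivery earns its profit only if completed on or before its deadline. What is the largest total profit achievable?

Take jobs in profit order; each goes to the latest open slot no later than its deadline.
By profit: D(d1,63), A(d1,58), B(d3,52), G(d3,47), F(d3,38), E(d1,35), C(d2,31)
D→slot 1; A skipped; B→slot 3; G→slot 2; F skipped; E skipped; C skipped.
Profit = 63 + 47 + 52 = 162

162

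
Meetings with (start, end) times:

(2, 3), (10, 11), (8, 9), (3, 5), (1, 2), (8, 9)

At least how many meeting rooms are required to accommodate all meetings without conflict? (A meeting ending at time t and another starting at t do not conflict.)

2

Count concurrent intervals with a sweep; the peak is the room count.
Events (time:±→running): 1:+→1 2:-→0 2:+→1 3:-→0 3:+→1 5:-→0 8:+→1 8:+→2 … peak 2.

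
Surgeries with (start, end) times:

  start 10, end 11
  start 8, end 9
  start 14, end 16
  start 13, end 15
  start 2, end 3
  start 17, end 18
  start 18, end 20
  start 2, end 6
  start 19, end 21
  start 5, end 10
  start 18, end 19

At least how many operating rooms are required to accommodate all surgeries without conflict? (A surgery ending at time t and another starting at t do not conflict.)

starts: [2, 2, 5, 8, 10, 13, 14, 17, 18, 18, 19]
ends:   [3, 6, 9, 10, 11, 15, 16, 18, 19, 20, 21]
s2→1 s2→2  — peak 2.

2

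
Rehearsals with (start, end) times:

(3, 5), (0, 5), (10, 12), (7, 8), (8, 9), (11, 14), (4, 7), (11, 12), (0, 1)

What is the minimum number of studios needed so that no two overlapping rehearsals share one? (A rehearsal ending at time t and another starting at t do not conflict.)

The answer is the maximum number of intervals overlapping at any instant.
starts: [0, 0, 3, 4, 7, 8, 10, 11, 11]
ends:   [1, 5, 5, 7, 8, 9, 12, 12, 14]
s0→1 s0→2 e1→1 s3→2 s4→3  — peak 3.

3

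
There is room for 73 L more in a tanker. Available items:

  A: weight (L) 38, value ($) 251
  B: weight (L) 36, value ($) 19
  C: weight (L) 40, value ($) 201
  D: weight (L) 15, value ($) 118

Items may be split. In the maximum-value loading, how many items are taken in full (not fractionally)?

2

Ratios (sorted): D 7.87, A 6.61, C 5.03, B 0.53
take D (15 @ 118); take A (38 @ 251); take 20/40 of C → 100.50. Capacity used 73/73.
2 item(s) taken whole; one partial (take 20/40 of C).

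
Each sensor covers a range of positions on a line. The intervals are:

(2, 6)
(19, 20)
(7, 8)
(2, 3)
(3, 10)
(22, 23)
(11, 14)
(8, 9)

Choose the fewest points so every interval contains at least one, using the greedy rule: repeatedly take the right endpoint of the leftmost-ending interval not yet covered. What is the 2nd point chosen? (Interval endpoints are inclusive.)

8

Sorted: [2,3] [2,6] [7,8] [8,9] [3,10] [11,14] [19,20] [22,23]
{[2,3],[2,6]} hit by 3; {[7,8],[8,9],[3,10]} hit by 8; {[11,14]} hit by 14; {[19,20]} hit by 20; {[22,23]} hit by 23.
Points: 3, 8, 14, 20, 23 (5 total).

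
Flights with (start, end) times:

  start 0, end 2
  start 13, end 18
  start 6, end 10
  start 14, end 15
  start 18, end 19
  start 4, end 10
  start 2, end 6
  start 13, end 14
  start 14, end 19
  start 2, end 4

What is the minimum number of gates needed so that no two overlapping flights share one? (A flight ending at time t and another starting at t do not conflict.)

3

The answer is the maximum number of intervals overlapping at any instant.
starts: [0, 2, 2, 4, 6, 13, 13, 14, 14, 18]
ends:   [2, 4, 6, 10, 10, 14, 15, 18, 19, 19]
s0→1 e2→0 s2→1 s2→2 e4→1 s4→2 e6→1 s6→2 e10→1 e10→0 s13→1 s13→2 e14→1 s14→2 s14→3  — peak 3.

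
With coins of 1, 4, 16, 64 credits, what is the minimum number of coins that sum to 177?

177 = 2×64 + 3×16 + 1×1
Total coins = 2 + 3 + 1 = 6

6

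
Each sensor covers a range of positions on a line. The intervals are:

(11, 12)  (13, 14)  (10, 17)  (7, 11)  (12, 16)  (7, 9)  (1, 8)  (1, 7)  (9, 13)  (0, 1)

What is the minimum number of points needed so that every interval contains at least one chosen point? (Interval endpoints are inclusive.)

Sorted: [0,1] [1,7] [1,8] [7,9] [7,11] [11,12] [9,13] [13,14] [12,16] [10,17]
{[0,1],[1,7],[1,8]} hit by 1; {[7,9],[7,11]} hit by 9; {[11,12],[9,13]} hit by 12; {[13,14],[12,16],[10,17]} hit by 14.
Points: 1, 9, 12, 14 (4 total).

4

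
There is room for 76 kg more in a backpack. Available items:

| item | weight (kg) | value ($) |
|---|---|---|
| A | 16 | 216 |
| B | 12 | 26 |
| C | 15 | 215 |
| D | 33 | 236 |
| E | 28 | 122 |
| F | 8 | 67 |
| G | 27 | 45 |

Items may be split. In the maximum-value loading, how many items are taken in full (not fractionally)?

4

Sort by value per unit weight and fill in that order.
Order: C (215/15=14.33) > A (216/16=13.50) > F (67/8=8.38) > D (236/33=7.15) > E (122/28=4.36) > B (26/12=2.17) > G (45/27=1.67)
Fill: take C (15 @ 215) → take A (16 @ 216) → take F (8 @ 67) → take D (33 @ 236) → take 4/28 of E → 17.43; 76/76 used.
4 item(s) taken whole; one partial (take 4/28 of E).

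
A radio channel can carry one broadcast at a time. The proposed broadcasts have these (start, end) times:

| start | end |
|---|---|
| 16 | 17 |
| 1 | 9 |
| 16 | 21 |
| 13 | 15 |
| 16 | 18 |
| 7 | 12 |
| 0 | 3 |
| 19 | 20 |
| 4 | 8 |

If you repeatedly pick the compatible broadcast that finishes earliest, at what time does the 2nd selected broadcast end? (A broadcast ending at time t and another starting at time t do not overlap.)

8

Greedy by earliest finish: after sorting by end time, pick each interval compatible with the last pick.
By end time: (0,3), (4,8), (1,9), (7,12), (13,15), (16,17), (16,18), (19,20), (16,21).
Pick (0,3); next start ≥ 3 → (4,8); next start ≥ 8 → (13,15); next start ≥ 15 → (16,17); next start ≥ 17 → (19,20).
Selected: (0,3) (4,8) (13,15) (16,17) (19,20)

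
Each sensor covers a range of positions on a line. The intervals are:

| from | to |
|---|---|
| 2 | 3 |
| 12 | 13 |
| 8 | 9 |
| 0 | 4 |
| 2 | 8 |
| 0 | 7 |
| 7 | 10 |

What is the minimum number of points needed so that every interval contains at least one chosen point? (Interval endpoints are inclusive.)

Process intervals by earliest right end; each time one isn't hit yet, stab at its right endpoint.
Sorted: [2,3] [0,4] [0,7] [2,8] [8,9] [7,10] [12,13]
{[2,3],[0,4],[0,7],[2,8]} hit by 3; {[8,9],[7,10]} hit by 9; {[12,13]} hit by 13.
Points: 3, 9, 13 (3 total).

3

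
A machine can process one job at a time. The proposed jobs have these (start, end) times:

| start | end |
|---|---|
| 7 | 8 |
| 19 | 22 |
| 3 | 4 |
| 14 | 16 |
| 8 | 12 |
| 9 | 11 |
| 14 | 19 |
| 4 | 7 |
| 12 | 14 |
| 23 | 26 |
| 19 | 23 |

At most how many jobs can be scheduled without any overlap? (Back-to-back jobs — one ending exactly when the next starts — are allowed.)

Order by finish time; keep every interval that doesn't clash with the previous kept one.
Sorted by end: (3,4)  (4,7)  (7,8)  (9,11)  (8,12)  (12,14)  (14,16)  (14,19)  (19,22)  (19,23)  (23,26)
take (3,4); take (4,7); take (7,8); take (9,11); take (12,14); take (14,16); take (19,22); take (23,26).
Selected 8 jobs.

8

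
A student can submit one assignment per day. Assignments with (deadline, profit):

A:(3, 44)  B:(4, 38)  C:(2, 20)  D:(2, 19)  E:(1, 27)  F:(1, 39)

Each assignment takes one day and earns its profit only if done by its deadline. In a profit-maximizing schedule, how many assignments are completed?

4

Take jobs in profit order; each goes to the latest open slot no later than its deadline.
By profit: A(d3,44), F(d1,39), B(d4,38), E(d1,27), C(d2,20), D(d2,19)
A→slot 3; F→slot 1; B→slot 4; E skipped; C→slot 2; D skipped.
4 of 6 scheduled.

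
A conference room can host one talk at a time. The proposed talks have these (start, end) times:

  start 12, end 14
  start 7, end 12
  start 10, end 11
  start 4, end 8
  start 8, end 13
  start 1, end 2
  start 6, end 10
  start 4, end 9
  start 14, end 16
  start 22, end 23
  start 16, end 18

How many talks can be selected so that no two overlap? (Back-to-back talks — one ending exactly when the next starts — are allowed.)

Order by finish time; keep every interval that doesn't clash with the previous kept one.
By end time: (1,2), (4,8), (4,9), (6,10), (10,11), (7,12), (8,13), (12,14), (14,16), (16,18), (22,23).
Pick (1,2); next start ≥ 2 → (4,8); next start ≥ 8 → (10,11); next start ≥ 11 → (12,14); next start ≥ 14 → (14,16); next start ≥ 16 → (16,18); next start ≥ 18 → (22,23).
Selected 7 talks.

7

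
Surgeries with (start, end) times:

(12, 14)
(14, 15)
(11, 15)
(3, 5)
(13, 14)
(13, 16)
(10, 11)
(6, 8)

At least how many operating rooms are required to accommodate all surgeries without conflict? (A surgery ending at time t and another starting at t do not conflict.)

4

The answer is the maximum number of intervals overlapping at any instant.
starts: [3, 6, 10, 11, 12, 13, 13, 14]
ends:   [5, 8, 11, 14, 14, 15, 15, 16]
s3→1 e5→0 s6→1 e8→0 s10→1 e11→0 s11→1 s12→2 s13→3 s13→4  — peak 4.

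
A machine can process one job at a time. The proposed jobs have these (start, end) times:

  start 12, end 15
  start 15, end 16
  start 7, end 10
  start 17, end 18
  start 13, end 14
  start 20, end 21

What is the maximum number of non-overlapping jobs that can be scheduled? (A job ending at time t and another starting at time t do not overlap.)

5

By end time: (7,10), (13,14), (12,15), (15,16), (17,18), (20,21).
Pick (7,10); next start ≥ 10 → (13,14); next start ≥ 14 → (15,16); next start ≥ 16 → (17,18); next start ≥ 18 → (20,21).
Selected 5 jobs.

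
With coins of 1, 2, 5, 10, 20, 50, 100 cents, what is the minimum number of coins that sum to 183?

6

Greedy: take as many of the largest coin as possible, then repeat with the remainder.
183 − 1×100→83 − 1×50→33 − 1×20→13 − 1×10→3 − 1×2→1 − 1×1→0
Total coins = 1 + 1 + 1 + 1 + 1 + 1 = 6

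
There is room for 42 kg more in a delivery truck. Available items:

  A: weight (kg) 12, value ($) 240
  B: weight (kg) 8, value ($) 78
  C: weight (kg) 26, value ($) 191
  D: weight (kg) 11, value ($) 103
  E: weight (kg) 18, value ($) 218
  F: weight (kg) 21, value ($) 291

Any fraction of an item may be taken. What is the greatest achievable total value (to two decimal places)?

640.00

Order: A (240/12=20.00) > F (291/21=13.86) > E (218/18=12.11) > B (78/8=9.75) > D (103/11=9.36) > C (191/26=7.35)
Fill: take A (12 @ 240) → take F (21 @ 291) → take 9/18 of E → 109.00; 42/42 used.
Total value = 640.00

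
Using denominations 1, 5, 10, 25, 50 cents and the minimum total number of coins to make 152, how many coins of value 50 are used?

3

152 − 3×50→2 − 2×1→0
Count of 50: 3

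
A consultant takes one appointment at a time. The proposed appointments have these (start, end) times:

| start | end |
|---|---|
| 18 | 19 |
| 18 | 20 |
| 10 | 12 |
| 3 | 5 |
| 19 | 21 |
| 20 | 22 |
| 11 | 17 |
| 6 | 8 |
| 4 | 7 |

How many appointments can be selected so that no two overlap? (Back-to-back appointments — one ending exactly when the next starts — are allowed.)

Sort by end time and greedily take each interval whose start is ≥ the last chosen end.
By end time: (3,5), (4,7), (6,8), (10,12), (11,17), (18,19), (18,20), (19,21), (20,22).
Pick (3,5); next start ≥ 5 → (6,8); next start ≥ 8 → (10,12); next start ≥ 12 → (18,19); next start ≥ 19 → (19,21).
Selected 5 appointments.

5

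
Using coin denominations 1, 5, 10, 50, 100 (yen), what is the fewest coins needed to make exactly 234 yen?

9

234 − 2×100→34 − 3×10→4 − 4×1→0
Total coins = 2 + 3 + 4 = 9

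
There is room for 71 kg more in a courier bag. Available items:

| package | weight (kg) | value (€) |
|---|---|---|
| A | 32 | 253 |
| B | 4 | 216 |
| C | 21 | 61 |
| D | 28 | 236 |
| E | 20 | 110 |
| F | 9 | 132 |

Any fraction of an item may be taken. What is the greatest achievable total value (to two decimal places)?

Order: B (216/4=54.00) > F (132/9=14.67) > D (236/28=8.43) > A (253/32=7.91) > E (110/20=5.50) > C (61/21=2.90)
Fill: take B (4 @ 216) → take F (9 @ 132) → take D (28 @ 236) → take 30/32 of A → 237.19; 71/71 used.
Total value = 821.19

821.19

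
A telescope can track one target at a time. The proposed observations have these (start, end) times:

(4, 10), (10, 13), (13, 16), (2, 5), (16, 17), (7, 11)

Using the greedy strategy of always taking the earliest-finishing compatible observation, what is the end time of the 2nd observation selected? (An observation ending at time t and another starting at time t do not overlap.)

Greedy by earliest finish: after sorting by end time, pick each interval compatible with the last pick.
By end time: (2,5), (4,10), (7,11), (10,13), (13,16), (16,17).
Pick (2,5); next start ≥ 5 → (7,11); next start ≥ 11 → (13,16); next start ≥ 16 → (16,17).
Selected: (2,5) (7,11) (13,16) (16,17)

11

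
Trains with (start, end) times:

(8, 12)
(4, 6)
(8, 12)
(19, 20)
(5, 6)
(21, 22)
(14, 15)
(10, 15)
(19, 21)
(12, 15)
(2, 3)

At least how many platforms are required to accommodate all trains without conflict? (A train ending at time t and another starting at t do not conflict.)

3

Count concurrent intervals with a sweep; the peak is the room count.
starts: [2, 4, 5, 8, 8, 10, 12, 14, 19, 19, 21]
ends:   [3, 6, 6, 12, 12, 15, 15, 15, 20, 21, 22]
s2→1 e3→0 s4→1 s5→2 e6→1 e6→0 s8→1 s8→2 s10→3  — peak 3.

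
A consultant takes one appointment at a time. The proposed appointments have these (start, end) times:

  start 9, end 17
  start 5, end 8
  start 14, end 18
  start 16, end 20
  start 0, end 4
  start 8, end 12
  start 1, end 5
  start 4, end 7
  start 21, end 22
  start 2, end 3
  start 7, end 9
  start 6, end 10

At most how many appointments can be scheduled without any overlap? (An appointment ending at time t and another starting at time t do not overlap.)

5

By end time: (2,3), (0,4), (1,5), (4,7), (5,8), (7,9), (6,10), (8,12), (9,17), (14,18), (16,20), (21,22).
Pick (2,3); next start ≥ 3 → (4,7); next start ≥ 7 → (7,9); next start ≥ 9 → (9,17); next start ≥ 17 → (21,22).
Selected 5 appointments.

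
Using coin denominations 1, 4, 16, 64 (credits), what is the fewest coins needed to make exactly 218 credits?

Use the largest denomination that fits, subtract, and repeat.
218 − 3×64→26 − 1×16→10 − 2×4→2 − 2×1→0
Total coins = 3 + 1 + 2 + 2 = 8

8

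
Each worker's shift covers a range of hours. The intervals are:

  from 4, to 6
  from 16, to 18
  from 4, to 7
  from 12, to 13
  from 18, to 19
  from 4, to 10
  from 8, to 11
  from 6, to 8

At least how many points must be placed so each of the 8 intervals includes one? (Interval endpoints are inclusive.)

4

Sort by right endpoint; whenever an interval is uncovered, place a point at its right end.
By right end: [4,6]  [4,7]  [6,8]  [4,10]  [8,11]  [12,13]  [16,18]  [18,19]
[4,6] uncovered → point at 6; [8,11] uncovered → point at 11; [12,13] uncovered → point at 13; [16,18] uncovered → point at 18.
Points: 6, 11, 13, 18 (4 total).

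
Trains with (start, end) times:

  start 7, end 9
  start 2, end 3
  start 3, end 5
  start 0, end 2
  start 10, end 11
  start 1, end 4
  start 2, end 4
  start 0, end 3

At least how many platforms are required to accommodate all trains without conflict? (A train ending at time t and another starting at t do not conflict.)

starts: [0, 0, 1, 2, 2, 3, 7, 10]
ends:   [2, 3, 3, 4, 4, 5, 9, 11]
s0→1 s0→2 s1→3 e2→2 s2→3 s2→4  — peak 4.

4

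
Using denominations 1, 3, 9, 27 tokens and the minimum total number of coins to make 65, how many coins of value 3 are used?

0

Greedy: take as many of the largest coin as possible, then repeat with the remainder.
65 = 2×27 + 1×9 + 2×1
Count of 3: 0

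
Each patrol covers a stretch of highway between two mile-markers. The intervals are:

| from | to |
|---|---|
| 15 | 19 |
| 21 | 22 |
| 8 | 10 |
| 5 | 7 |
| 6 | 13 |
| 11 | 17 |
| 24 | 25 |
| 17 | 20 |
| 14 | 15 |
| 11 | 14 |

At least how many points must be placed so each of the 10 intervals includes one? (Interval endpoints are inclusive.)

Sort by right endpoint; whenever an interval is uncovered, place a point at its right end.
Sorted: [5,7] [8,10] [6,13] [11,14] [14,15] [11,17] [15,19] [17,20] [21,22] [24,25]
{[5,7]} hit by 7; {[8,10],[6,13]} hit by 10; {[11,14],[14,15],[11,17]} hit by 14; {[15,19],[17,20]} hit by 19; {[21,22]} hit by 22; {[24,25]} hit by 25.
Points: 7, 10, 14, 19, 22, 25 (6 total).

6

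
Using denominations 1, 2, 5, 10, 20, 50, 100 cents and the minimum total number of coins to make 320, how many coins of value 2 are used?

0

320 = 3×100 + 1×20
Count of 2: 0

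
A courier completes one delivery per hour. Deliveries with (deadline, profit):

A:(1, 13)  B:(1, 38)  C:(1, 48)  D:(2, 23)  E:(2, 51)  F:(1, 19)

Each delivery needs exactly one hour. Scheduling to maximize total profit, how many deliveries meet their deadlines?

By profit: E(d2,51), C(d1,48), B(d1,38), D(d2,23), F(d1,19), A(d1,13)
E→slot 2; C→slot 1; B skipped; D skipped; F skipped; A skipped.
2 of 6 scheduled.

2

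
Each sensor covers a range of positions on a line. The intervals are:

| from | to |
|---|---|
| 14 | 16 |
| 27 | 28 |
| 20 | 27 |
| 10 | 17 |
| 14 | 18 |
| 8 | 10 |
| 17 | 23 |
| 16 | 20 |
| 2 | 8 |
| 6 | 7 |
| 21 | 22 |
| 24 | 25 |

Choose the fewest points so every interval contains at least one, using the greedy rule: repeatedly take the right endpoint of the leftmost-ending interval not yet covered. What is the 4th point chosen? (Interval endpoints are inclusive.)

Sorted: [6,7] [2,8] [8,10] [14,16] [10,17] [14,18] [16,20] [21,22] [17,23] [24,25] [20,27] [27,28]
{[6,7],[2,8]} hit by 7; {[8,10]} hit by 10; {[14,16],[10,17],[14,18],[16,20]} hit by 16; {[21,22],[17,23]} hit by 22; {[24,25],[20,27]} hit by 25; {[27,28]} hit by 28.
Points: 7, 10, 16, 22, 25, 28 (6 total).

22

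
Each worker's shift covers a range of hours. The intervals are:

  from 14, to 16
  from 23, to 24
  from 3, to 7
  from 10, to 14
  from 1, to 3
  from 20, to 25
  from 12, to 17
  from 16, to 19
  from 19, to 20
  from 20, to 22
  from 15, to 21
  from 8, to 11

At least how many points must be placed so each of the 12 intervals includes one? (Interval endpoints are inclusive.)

Sort by right endpoint; whenever an interval is uncovered, place a point at its right end.
By right end: [1,3]  [3,7]  [8,11]  [10,14]  [14,16]  [12,17]  [16,19]  [19,20]  [15,21]  [20,22]  [23,24]  [20,25]
[1,3] uncovered → point at 3; [8,11] uncovered → point at 11; [14,16] uncovered → point at 16; [19,20] uncovered → point at 20; [23,24] uncovered → point at 24.
Points: 3, 11, 16, 20, 24 (5 total).

5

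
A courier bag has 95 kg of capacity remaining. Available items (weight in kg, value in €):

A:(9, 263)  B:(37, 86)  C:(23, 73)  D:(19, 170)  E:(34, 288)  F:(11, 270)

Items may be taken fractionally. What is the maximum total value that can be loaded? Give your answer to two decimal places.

1060.83

Sort by value per unit weight and fill in that order.
Ratios (sorted): A 29.22, F 24.55, D 8.95, E 8.47, C 3.17, B 2.32
take A (9 @ 263); take F (11 @ 270); take D (19 @ 170); take E (34 @ 288); take 22/23 of C → 69.83. Capacity used 95/95.
Total value = 1060.83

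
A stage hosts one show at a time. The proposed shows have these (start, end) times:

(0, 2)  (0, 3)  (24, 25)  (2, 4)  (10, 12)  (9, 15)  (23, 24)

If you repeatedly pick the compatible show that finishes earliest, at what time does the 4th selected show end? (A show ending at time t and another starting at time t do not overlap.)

Sorted by end: (0,2)  (0,3)  (2,4)  (10,12)  (9,15)  (23,24)  (24,25)
take (0,2); take (2,4); take (10,12); skip (9,15); take (23,24); take (24,25).
Selected: (0,2) (2,4) (10,12) (23,24) (24,25)

24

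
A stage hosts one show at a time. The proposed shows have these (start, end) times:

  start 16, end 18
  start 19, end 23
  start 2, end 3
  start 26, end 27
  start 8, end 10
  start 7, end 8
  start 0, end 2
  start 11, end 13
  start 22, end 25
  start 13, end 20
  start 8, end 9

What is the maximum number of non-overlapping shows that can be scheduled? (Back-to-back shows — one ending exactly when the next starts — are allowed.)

Greedy by earliest finish: after sorting by end time, pick each interval compatible with the last pick.
Sorted by end: (0,2)  (2,3)  (7,8)  (8,9)  (8,10)  (11,13)  (16,18)  (13,20)  (19,23)  (22,25)  (26,27)
take (0,2); take (2,3); take (7,8); take (8,9); skip (8,10); take (11,13); take (16,18); take (19,23); take (26,27).
Selected 8 shows.

8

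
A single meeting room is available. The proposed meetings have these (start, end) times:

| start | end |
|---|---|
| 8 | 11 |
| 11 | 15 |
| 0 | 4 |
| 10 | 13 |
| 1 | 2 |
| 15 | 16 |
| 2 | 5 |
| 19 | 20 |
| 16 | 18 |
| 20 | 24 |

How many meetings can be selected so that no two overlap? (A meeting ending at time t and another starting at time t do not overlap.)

Sort by end time and greedily take each interval whose start is ≥ the last chosen end.
By end time: (1,2), (0,4), (2,5), (8,11), (10,13), (11,15), (15,16), (16,18), (19,20), (20,24).
Pick (1,2); next start ≥ 2 → (2,5); next start ≥ 5 → (8,11); next start ≥ 11 → (11,15); next start ≥ 15 → (15,16); next start ≥ 16 → (16,18); next start ≥ 18 → (19,20); next start ≥ 20 → (20,24).
Selected 8 meetings.

8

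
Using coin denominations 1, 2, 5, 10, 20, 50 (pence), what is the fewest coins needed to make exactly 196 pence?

Greedy: take as many of the largest coin as possible, then repeat with the remainder.
196 − 3×50→46 − 2×20→6 − 1×5→1 − 1×1→0
Total coins = 3 + 2 + 1 + 1 = 7

7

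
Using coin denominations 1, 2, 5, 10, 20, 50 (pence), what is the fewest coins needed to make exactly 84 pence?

84 − 1×50→34 − 1×20→14 − 1×10→4 − 2×2→0
Total coins = 1 + 1 + 1 + 2 = 5

5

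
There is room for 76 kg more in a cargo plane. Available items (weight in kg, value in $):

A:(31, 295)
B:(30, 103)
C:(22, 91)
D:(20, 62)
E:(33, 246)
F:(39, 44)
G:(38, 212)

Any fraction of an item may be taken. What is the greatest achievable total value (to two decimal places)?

Sort by value per unit weight and fill in that order.
Ratios (sorted): A 9.52, E 7.45, G 5.58, C 4.14, B 3.43, D 3.10, F 1.13
take A (31 @ 295); take E (33 @ 246); take 12/38 of G → 66.95. Capacity used 76/76.
Total value = 607.95

607.95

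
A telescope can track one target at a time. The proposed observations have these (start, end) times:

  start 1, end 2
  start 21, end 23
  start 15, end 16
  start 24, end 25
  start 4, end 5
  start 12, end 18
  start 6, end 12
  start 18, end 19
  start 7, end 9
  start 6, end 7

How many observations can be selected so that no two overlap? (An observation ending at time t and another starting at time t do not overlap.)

Greedy by earliest finish: after sorting by end time, pick each interval compatible with the last pick.
By end time: (1,2), (4,5), (6,7), (7,9), (6,12), (15,16), (12,18), (18,19), (21,23), (24,25).
Pick (1,2); next start ≥ 2 → (4,5); next start ≥ 5 → (6,7); next start ≥ 7 → (7,9); next start ≥ 9 → (15,16); next start ≥ 16 → (18,19); next start ≥ 19 → (21,23); next start ≥ 23 → (24,25).
Selected 8 observations.

8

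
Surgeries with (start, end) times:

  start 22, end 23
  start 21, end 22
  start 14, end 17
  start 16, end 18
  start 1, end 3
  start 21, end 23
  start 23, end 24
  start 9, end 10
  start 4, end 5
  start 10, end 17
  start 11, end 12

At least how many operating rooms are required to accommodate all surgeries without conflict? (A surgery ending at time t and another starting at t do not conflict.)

3

starts: [1, 4, 9, 10, 11, 14, 16, 21, 21, 22, 23]
ends:   [3, 5, 10, 12, 17, 17, 18, 22, 23, 23, 24]
s1→1 e3→0 s4→1 e5→0 s9→1 e10→0 s10→1 s11→2 e12→1 s14→2 s16→3  — peak 3.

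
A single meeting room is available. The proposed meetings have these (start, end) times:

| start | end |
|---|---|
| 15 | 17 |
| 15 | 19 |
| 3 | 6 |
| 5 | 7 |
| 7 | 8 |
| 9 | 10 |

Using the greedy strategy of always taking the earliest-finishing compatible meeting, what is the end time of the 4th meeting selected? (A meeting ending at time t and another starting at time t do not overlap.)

Sort by end time and greedily take each interval whose start is ≥ the last chosen end.
Sorted by end: (3,6)  (5,7)  (7,8)  (9,10)  (15,17)  (15,19)
take (3,6); take (7,8); take (9,10); take (15,17).
Selected: (3,6) (7,8) (9,10) (15,17)

17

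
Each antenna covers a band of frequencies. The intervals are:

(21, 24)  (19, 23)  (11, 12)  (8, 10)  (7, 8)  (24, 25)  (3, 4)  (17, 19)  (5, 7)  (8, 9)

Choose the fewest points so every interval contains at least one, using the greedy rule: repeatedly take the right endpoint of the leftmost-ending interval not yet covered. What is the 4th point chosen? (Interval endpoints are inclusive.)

12

Sort by right endpoint; whenever an interval is uncovered, place a point at its right end.
Sorted: [3,4] [5,7] [7,8] [8,9] [8,10] [11,12] [17,19] [19,23] [21,24] [24,25]
{[3,4]} hit by 4; {[5,7],[7,8]} hit by 7; {[8,9],[8,10]} hit by 9; {[11,12]} hit by 12; {[17,19],[19,23]} hit by 19; {[21,24],[24,25]} hit by 24.
Points: 4, 7, 9, 12, 19, 24 (6 total).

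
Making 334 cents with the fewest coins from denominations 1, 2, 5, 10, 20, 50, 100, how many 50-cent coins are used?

334 − 3×100→34 − 1×20→14 − 1×10→4 − 2×2→0
Count of 50: 0

0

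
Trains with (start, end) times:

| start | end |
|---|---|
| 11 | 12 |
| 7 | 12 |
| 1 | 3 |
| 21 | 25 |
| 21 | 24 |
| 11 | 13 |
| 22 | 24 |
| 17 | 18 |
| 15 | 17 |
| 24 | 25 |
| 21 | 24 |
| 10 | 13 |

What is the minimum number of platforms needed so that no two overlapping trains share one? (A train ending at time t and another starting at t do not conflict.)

Events (time:±→running): 1:+→1 3:-→0 7:+→1 10:+→2 11:+→3 11:+→4 … peak 4.

4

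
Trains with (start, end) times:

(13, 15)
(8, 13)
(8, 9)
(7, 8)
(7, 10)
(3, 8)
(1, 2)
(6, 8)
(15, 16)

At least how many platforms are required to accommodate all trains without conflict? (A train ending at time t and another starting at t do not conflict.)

4

Count concurrent intervals with a sweep; the peak is the room count.
Events (time:±→running): 1:+→1 2:-→0 3:+→1 6:+→2 7:+→3 7:+→4 … peak 4.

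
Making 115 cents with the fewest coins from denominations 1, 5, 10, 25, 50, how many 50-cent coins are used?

115 − 2×50→15 − 1×10→5 − 1×5→0
Count of 50: 2

2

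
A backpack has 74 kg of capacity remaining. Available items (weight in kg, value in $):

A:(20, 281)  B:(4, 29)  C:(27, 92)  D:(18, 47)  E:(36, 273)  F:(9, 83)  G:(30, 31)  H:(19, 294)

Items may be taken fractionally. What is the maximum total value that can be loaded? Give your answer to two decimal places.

Sort by value per unit weight and fill in that order.
Order: H (294/19=15.47) > A (281/20=14.05) > F (83/9=9.22) > E (273/36=7.58) > B (29/4=7.25) > C (92/27=3.41) > D (47/18=2.61) > G (31/30=1.03)
Fill: take H (19 @ 294) → take A (20 @ 281) → take F (9 @ 83) → take 26/36 of E → 197.17; 74/74 used.
Total value = 855.17

855.17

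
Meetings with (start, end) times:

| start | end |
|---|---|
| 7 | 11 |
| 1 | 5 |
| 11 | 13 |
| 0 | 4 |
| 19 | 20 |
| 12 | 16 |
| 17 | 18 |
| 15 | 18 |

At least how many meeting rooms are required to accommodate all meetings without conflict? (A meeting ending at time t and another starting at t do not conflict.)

2

Count concurrent intervals with a sweep; the peak is the room count.
starts: [0, 1, 7, 11, 12, 15, 17, 19]
ends:   [4, 5, 11, 13, 16, 18, 18, 20]
s0→1 s1→2  — peak 2.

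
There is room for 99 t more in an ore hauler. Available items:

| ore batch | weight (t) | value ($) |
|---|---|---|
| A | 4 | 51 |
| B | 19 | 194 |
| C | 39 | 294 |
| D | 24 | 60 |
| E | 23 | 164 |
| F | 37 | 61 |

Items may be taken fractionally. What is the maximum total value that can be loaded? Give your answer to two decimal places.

Greedy by value/weight ratio, highest first.
Ratios (sorted): A 12.75, B 10.21, C 7.54, E 7.13, D 2.50, F 1.65
take A (4 @ 51); take B (19 @ 194); take C (39 @ 294); take E (23 @ 164); take 14/24 of D → 35.00. Capacity used 99/99.
Total value = 738.00

738.00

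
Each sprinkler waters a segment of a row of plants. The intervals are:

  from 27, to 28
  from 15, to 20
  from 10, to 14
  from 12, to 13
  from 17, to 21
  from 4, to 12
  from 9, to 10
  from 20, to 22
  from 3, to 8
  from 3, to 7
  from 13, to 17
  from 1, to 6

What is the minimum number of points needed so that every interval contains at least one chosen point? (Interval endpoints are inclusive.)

Sorted: [1,6] [3,7] [3,8] [9,10] [4,12] [12,13] [10,14] [13,17] [15,20] [17,21] [20,22] [27,28]
{[1,6],[3,7],[3,8]} hit by 6; {[9,10],[4,12]} hit by 10; {[12,13],[10,14],[13,17]} hit by 13; {[15,20],[17,21],[20,22]} hit by 20; {[27,28]} hit by 28.
Points: 6, 10, 13, 20, 28 (5 total).

5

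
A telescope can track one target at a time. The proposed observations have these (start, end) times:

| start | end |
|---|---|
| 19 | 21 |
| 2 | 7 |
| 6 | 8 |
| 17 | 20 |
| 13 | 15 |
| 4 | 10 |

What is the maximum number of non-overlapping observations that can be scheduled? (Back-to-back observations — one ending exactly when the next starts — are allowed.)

By end time: (2,7), (6,8), (4,10), (13,15), (17,20), (19,21).
Pick (2,7); next start ≥ 7 → (13,15); next start ≥ 15 → (17,20).
Selected 3 observations.

3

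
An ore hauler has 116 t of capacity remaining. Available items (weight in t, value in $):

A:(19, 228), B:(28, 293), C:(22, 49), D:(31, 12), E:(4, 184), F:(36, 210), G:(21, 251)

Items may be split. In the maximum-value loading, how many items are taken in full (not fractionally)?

Greedy by value/weight ratio, highest first.
Ratios (sorted): E 46.00, A 12.00, G 11.95, B 10.46, F 5.83, C 2.23, D 0.39
take E (4 @ 184); take A (19 @ 228); take G (21 @ 251); take B (28 @ 293); take F (36 @ 210); take 8/22 of C → 17.82. Capacity used 116/116.
5 item(s) taken whole; one partial (take 8/22 of C).

5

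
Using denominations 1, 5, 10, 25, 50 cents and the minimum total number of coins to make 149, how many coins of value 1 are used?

4

Use the largest denomination that fits, subtract, and repeat.
149 − 2×50→49 − 1×25→24 − 2×10→4 − 4×1→0
Count of 1: 4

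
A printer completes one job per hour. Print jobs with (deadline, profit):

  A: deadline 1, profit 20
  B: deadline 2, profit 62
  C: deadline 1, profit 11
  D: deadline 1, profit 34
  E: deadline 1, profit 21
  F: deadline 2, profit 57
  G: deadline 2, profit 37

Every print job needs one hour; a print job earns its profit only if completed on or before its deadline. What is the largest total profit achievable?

119

Sort by profit descending; place each in the latest free slot ≤ its deadline.
Profit order: B=62 F=57 G=37 D=34 E=21 A=20 C=11
Assign: B→slot 2, F→slot 1, G skipped, D skipped, E skipped, A skipped, C skipped.
Slots: [1:F] [2:B]
Profit = 57 + 62 = 119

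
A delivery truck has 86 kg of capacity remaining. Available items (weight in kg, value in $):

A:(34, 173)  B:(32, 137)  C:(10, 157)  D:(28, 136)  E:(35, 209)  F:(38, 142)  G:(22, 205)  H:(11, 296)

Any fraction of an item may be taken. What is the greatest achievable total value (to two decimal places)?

907.71

Order: H (296/11=26.91) > C (157/10=15.70) > G (205/22=9.32) > E (209/35=5.97) > A (173/34=5.09) > D (136/28=4.86) > B (137/32=4.28) > F (142/38=3.74)
Fill: take H (11 @ 296) → take C (10 @ 157) → take G (22 @ 205) → take E (35 @ 209) → take 8/34 of A → 40.71; 86/86 used.
Total value = 907.71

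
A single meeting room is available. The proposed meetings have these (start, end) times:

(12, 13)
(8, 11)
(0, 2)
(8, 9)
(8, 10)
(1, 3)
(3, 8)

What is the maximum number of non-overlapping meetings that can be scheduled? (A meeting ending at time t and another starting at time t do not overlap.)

4

By end time: (0,2), (1,3), (3,8), (8,9), (8,10), (8,11), (12,13).
Pick (0,2); next start ≥ 2 → (3,8); next start ≥ 8 → (8,9); next start ≥ 9 → (12,13).
Selected 4 meetings.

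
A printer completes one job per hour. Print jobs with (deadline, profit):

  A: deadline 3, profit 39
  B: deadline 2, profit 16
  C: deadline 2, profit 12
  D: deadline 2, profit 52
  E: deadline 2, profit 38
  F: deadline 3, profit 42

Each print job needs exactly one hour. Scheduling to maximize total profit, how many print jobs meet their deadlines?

Profit order: D=52 F=42 A=39 E=38 B=16 C=12
Assign: D→slot 2, F→slot 3, A→slot 1, E skipped, B skipped, C skipped.
Slots: [1:A] [2:D] [3:F]
3 of 6 scheduled.

3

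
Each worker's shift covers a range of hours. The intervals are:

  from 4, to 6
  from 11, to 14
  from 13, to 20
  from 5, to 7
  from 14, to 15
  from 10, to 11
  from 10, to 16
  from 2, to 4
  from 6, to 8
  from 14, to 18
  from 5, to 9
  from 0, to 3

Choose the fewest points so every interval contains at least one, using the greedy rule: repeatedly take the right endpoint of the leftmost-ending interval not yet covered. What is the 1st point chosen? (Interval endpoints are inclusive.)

Process intervals by earliest right end; each time one isn't hit yet, stab at its right endpoint.
Sorted: [0,3] [2,4] [4,6] [5,7] [6,8] [5,9] [10,11] [11,14] [14,15] [10,16] [14,18] [13,20]
{[0,3],[2,4]} hit by 3; {[4,6],[5,7],[6,8],[5,9]} hit by 6; {[10,11],[11,14]} hit by 11; {[14,15],[10,16],[14,18],[13,20]} hit by 15.
Points: 3, 6, 11, 15 (4 total).

3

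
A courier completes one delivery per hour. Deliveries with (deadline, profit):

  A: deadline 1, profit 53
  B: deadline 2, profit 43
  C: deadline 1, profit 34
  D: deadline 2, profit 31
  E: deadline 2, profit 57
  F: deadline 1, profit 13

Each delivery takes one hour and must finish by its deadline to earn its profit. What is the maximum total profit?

110

By profit: E(d2,57), A(d1,53), B(d2,43), C(d1,34), D(d2,31), F(d1,13)
E→slot 2; A→slot 1; B skipped; C skipped; D skipped; F skipped.
Profit = 53 + 57 = 110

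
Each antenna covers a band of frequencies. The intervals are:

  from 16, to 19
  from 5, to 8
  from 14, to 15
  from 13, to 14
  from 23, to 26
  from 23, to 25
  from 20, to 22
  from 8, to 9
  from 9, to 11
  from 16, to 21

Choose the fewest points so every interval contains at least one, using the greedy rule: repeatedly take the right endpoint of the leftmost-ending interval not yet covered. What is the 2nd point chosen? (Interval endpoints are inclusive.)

Sort by right endpoint; whenever an interval is uncovered, place a point at its right end.
Sorted: [5,8] [8,9] [9,11] [13,14] [14,15] [16,19] [16,21] [20,22] [23,25] [23,26]
{[5,8],[8,9]} hit by 8; {[9,11]} hit by 11; {[13,14],[14,15]} hit by 14; {[16,19],[16,21]} hit by 19; {[20,22]} hit by 22; {[23,25],[23,26]} hit by 25.
Points: 8, 11, 14, 19, 22, 25 (6 total).

11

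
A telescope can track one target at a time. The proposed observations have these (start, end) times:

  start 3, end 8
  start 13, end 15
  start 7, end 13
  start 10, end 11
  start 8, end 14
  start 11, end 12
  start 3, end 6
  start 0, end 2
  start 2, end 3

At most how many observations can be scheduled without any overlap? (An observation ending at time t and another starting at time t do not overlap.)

6

Order by finish time; keep every interval that doesn't clash with the previous kept one.
By end time: (0,2), (2,3), (3,6), (3,8), (10,11), (11,12), (7,13), (8,14), (13,15).
Pick (0,2); next start ≥ 2 → (2,3); next start ≥ 3 → (3,6); next start ≥ 6 → (10,11); next start ≥ 11 → (11,12); next start ≥ 12 → (13,15).
Selected 6 observations.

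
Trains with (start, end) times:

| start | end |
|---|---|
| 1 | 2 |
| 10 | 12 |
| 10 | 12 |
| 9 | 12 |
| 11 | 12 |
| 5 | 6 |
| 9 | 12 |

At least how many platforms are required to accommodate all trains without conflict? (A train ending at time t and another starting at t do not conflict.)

5

The answer is the maximum number of intervals overlapping at any instant.
starts: [1, 5, 9, 9, 10, 10, 11]
ends:   [2, 6, 12, 12, 12, 12, 12]
s1→1 e2→0 s5→1 e6→0 s9→1 s9→2 s10→3 s10→4 s11→5  — peak 5.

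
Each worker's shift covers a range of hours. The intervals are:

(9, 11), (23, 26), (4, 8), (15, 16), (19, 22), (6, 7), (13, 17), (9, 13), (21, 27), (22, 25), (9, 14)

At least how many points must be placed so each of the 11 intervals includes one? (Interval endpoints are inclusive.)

5

Sorted: [6,7] [4,8] [9,11] [9,13] [9,14] [15,16] [13,17] [19,22] [22,25] [23,26] [21,27]
{[6,7],[4,8]} hit by 7; {[9,11],[9,13],[9,14]} hit by 11; {[15,16],[13,17]} hit by 16; {[19,22],[22,25]} hit by 22; {[23,26],[21,27]} hit by 26.
Points: 7, 11, 16, 22, 26 (5 total).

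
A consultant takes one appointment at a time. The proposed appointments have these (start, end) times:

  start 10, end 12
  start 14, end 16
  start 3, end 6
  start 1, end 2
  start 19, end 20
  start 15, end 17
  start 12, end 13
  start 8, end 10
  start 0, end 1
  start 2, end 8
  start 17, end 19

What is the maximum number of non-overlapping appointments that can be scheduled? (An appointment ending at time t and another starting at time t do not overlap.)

Sorted by end: (0,1)  (1,2)  (3,6)  (2,8)  (8,10)  (10,12)  (12,13)  (14,16)  (15,17)  (17,19)  (19,20)
take (0,1); take (1,2); take (3,6); take (8,10); take (10,12); take (12,13); take (14,16); take (17,19); take (19,20).
Selected 9 appointments.

9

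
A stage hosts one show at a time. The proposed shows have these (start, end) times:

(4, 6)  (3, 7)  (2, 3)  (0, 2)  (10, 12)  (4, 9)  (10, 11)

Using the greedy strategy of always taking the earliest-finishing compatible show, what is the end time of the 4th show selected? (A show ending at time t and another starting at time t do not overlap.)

Sorted by end: (0,2)  (2,3)  (4,6)  (3,7)  (4,9)  (10,11)  (10,12)
take (0,2); take (2,3); take (4,6); take (10,11); skip (10,12).
Selected: (0,2) (2,3) (4,6) (10,11)

11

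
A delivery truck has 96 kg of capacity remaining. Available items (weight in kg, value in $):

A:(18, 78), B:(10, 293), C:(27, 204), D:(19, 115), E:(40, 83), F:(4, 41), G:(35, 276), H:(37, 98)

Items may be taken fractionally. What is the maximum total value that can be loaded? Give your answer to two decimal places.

Greedy by value/weight ratio, highest first.
Ratios (sorted): B 29.30, F 10.25, G 7.89, C 7.56, D 6.05, A 4.33, H 2.65, E 2.08
take B (10 @ 293); take F (4 @ 41); take G (35 @ 276); take C (27 @ 204); take D (19 @ 115); take 1/18 of A → 4.33. Capacity used 96/96.
Total value = 933.33

933.33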